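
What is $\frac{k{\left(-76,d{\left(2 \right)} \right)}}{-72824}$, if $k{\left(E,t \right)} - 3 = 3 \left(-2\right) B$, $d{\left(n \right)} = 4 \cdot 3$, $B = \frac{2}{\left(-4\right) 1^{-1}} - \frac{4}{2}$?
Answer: $- \frac{9}{36412} \approx -0.00024717$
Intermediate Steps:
$B = - \frac{5}{2}$ ($B = \frac{2}{\left(-4\right) 1} - 2 = \frac{2}{-4} - 2 = 2 \left(- \frac{1}{4}\right) - 2 = - \frac{1}{2} - 2 = - \frac{5}{2} \approx -2.5$)
$d{\left(n \right)} = 12$
$k{\left(E,t \right)} = 18$ ($k{\left(E,t \right)} = 3 + 3 \left(-2\right) \left(- \frac{5}{2}\right) = 3 - -15 = 3 + 15 = 18$)
$\frac{k{\left(-76,d{\left(2 \right)} \right)}}{-72824} = \frac{18}{-72824} = 18 \left(- \frac{1}{72824}\right) = - \frac{9}{36412}$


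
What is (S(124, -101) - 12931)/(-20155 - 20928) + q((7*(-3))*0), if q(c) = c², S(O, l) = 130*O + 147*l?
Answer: 11658/41083 ≈ 0.28377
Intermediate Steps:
(S(124, -101) - 12931)/(-20155 - 20928) + q((7*(-3))*0) = ((130*124 + 147*(-101)) - 12931)/(-20155 - 20928) + ((7*(-3))*0)² = ((16120 - 14847) - 12931)/(-41083) + (-21*0)² = (1273 - 12931)*(-1/41083) + 0² = -11658*(-1/41083) + 0 = 11658/41083 + 0 = 11658/41083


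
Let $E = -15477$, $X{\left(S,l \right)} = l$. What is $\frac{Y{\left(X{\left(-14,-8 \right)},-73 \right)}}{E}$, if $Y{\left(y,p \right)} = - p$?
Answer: $- \frac{73}{15477} \approx -0.0047167$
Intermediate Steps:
$\frac{Y{\left(X{\left(-14,-8 \right)},-73 \right)}}{E} = \frac{\left(-1\right) \left(-73\right)}{-15477} = 73 \left(- \frac{1}{15477}\right) = - \frac{73}{15477}$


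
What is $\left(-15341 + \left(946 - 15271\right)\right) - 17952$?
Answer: $-47618$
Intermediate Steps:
$\left(-15341 + \left(946 - 15271\right)\right) - 17952 = \left(-15341 - 14325\right) - 17952 = -29666 - 17952 = -47618$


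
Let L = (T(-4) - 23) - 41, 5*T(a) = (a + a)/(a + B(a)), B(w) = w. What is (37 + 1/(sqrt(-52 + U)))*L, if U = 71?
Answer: -11803/5 - 319*sqrt(19)/95 ≈ -2375.2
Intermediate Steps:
T(a) = 1/5 (T(a) = ((a + a)/(a + a))/5 = ((2*a)/((2*a)))/5 = ((2*a)*(1/(2*a)))/5 = (1/5)*1 = 1/5)
L = -319/5 (L = (1/5 - 23) - 41 = -114/5 - 41 = -319/5 ≈ -63.800)
(37 + 1/(sqrt(-52 + U)))*L = (37 + 1/(sqrt(-52 + 71)))*(-319/5) = (37 + 1/(sqrt(19)))*(-319/5) = (37 + sqrt(19)/19)*(-319/5) = -11803/5 - 319*sqrt(19)/95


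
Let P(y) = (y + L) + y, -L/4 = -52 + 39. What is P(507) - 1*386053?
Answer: -384987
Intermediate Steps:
L = 52 (L = -4*(-52 + 39) = -4*(-13) = 52)
P(y) = 52 + 2*y (P(y) = (y + 52) + y = (52 + y) + y = 52 + 2*y)
P(507) - 1*386053 = (52 + 2*507) - 1*386053 = (52 + 1014) - 386053 = 1066 - 386053 = -384987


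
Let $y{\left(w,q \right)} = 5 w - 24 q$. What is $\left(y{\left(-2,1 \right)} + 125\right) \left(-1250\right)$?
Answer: $-113750$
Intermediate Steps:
$y{\left(w,q \right)} = - 24 q + 5 w$
$\left(y{\left(-2,1 \right)} + 125\right) \left(-1250\right) = \left(\left(\left(-24\right) 1 + 5 \left(-2\right)\right) + 125\right) \left(-1250\right) = \left(\left(-24 - 10\right) + 125\right) \left(-1250\right) = \left(-34 + 125\right) \left(-1250\right) = 91 \left(-1250\right) = -113750$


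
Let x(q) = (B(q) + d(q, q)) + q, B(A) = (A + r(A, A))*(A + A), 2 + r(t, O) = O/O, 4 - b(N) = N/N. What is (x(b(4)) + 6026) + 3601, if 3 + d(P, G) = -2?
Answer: 9637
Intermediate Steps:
b(N) = 3 (b(N) = 4 - N/N = 4 - 1*1 = 4 - 1 = 3)
r(t, O) = -1 (r(t, O) = -2 + O/O = -2 + 1 = -1)
B(A) = 2*A*(-1 + A) (B(A) = (A - 1)*(A + A) = (-1 + A)*(2*A) = 2*A*(-1 + A))
d(P, G) = -5 (d(P, G) = -3 - 2 = -5)
x(q) = -5 + q + 2*q*(-1 + q) (x(q) = (2*q*(-1 + q) - 5) + q = (-5 + 2*q*(-1 + q)) + q = -5 + q + 2*q*(-1 + q))
(x(b(4)) + 6026) + 3601 = ((-5 - 1*3 + 2*3**2) + 6026) + 3601 = ((-5 - 3 + 2*9) + 6026) + 3601 = ((-5 - 3 + 18) + 6026) + 3601 = (10 + 6026) + 3601 = 6036 + 3601 = 9637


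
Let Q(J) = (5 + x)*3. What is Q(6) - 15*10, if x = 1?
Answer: -132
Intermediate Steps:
Q(J) = 18 (Q(J) = (5 + 1)*3 = 6*3 = 18)
Q(6) - 15*10 = 18 - 15*10 = 18 - 150 = -132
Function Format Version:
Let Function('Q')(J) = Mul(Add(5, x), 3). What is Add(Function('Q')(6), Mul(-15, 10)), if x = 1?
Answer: -132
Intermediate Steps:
Function('Q')(J) = 18 (Function('Q')(J) = Mul(Add(5, 1), 3) = Mul(6, 3) = 18)
Add(Function('Q')(6), Mul(-15, 10)) = Add(18, Mul(-15, 10)) = Add(18, -150) = -132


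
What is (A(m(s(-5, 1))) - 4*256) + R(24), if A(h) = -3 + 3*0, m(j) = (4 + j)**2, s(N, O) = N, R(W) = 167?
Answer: -860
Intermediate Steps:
A(h) = -3 (A(h) = -3 + 0 = -3)
(A(m(s(-5, 1))) - 4*256) + R(24) = (-3 - 4*256) + 167 = (-3 - 1024) + 167 = -1027 + 167 = -860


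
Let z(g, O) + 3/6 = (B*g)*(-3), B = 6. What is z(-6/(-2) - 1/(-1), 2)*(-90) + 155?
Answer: 6680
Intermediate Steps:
z(g, O) = -½ - 18*g (z(g, O) = -½ + (6*g)*(-3) = -½ - 18*g)
z(-6/(-2) - 1/(-1), 2)*(-90) + 155 = (-½ - 18*(-6/(-2) - 1/(-1)))*(-90) + 155 = (-½ - 18*(-6*(-½) - 1*(-1)))*(-90) + 155 = (-½ - 18*(3 + 1))*(-90) + 155 = (-½ - 18*4)*(-90) + 155 = (-½ - 72)*(-90) + 155 = -145/2*(-90) + 155 = 6525 + 155 = 6680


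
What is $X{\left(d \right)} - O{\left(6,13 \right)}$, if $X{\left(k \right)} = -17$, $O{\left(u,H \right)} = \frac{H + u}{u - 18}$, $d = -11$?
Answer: $- \frac{185}{12} \approx -15.417$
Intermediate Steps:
$O{\left(u,H \right)} = \frac{H + u}{-18 + u}$
$X{\left(d \right)} - O{\left(6,13 \right)} = -17 - \frac{13 + 6}{-18 + 6} = -17 - \frac{1}{-12} \cdot 19 = -17 - \left(- \frac{1}{12}\right) 19 = -17 - - \frac{19}{12} = -17 + \frac{19}{12} = - \frac{185}{12}$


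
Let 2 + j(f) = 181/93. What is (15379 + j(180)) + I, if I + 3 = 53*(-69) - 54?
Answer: 1084840/93 ≈ 11665.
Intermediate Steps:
I = -3714 (I = -3 + (53*(-69) - 54) = -3 + (-3657 - 54) = -3 - 3711 = -3714)
j(f) = -5/93 (j(f) = -2 + 181/93 = -5/93)
(15379 + j(180)) + I = (15379 - 5/93) - 3714 = 1430242/93 - 3714 = 1084840/93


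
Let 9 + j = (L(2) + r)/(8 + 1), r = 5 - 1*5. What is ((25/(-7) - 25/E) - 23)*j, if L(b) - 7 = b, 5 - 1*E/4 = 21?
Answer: 11729/56 ≈ 209.45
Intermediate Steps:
E = -64 (E = 20 - 4*21 = 20 - 84 = -64)
L(b) = 7 + b
r = 0 (r = 5 - 5 = 0)
j = -8 (j = -9 + ((7 + 2) + 0)/(8 + 1) = -9 + (9 + 0)/9 = -9 + 9*(⅑) = -9 + 1 = -8)
((25/(-7) - 25/E) - 23)*j = ((25/(-7) - 25/(-64)) - 23)*(-8) = ((25*(-⅐) - 25*(-1/64)) - 23)*(-8) = ((-25/7 + 25/64) - 23)*(-8) = (-1425/448 - 23)*(-8) = -11729/448*(-8) = 11729/56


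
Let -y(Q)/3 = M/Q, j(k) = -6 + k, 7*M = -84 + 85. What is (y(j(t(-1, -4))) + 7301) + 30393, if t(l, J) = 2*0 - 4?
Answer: 2638583/70 ≈ 37694.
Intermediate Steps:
M = ⅐ (M = (-84 + 85)/7 = (⅐)*1 = ⅐ ≈ 0.14286)
t(l, J) = -4 (t(l, J) = 0 - 4 = -4)
y(Q) = -3/(7*Q)
(y(j(t(-1, -4))) + 7301) + 30393 = (-3/(7*(-6 - 4)) + 7301) + 30393 = (-3/7/(-10) + 7301) + 30393 = (-3/7*(-⅒) + 7301) + 30393 = (3/70 + 7301) + 30393 = 511073/70 + 30393 = 2638583/70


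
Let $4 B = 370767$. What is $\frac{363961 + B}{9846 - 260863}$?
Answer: $- \frac{1826611}{1004068} \approx -1.8192$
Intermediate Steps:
$B = \frac{370767}{4}$ ($B = \frac{1}{4} \cdot 370767 = \frac{370767}{4} \approx 92692.0$)
$\frac{363961 + B}{9846 - 260863} = \frac{363961 + \frac{370767}{4}}{9846 - 260863} = \frac{1826611}{4 \left(-251017\right)} = \frac{1826611}{4} \left(- \frac{1}{251017}\right) = - \frac{1826611}{1004068}$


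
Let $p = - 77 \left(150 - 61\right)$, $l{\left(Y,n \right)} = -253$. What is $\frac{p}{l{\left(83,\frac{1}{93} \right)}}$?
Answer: $\frac{623}{23} \approx 27.087$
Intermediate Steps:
$p = -6853$ ($p = \left(-77\right) 89 = -6853$)
$\frac{p}{l{\left(83,\frac{1}{93} \right)}} = - \frac{6853}{-253} = \left(-6853\right) \left(- \frac{1}{253}\right) = \frac{623}{23}$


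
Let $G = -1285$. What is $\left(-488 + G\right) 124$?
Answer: $-219852$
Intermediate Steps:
$\left(-488 + G\right) 124 = \left(-488 - 1285\right) 124 = \left(-1773\right) 124 = -219852$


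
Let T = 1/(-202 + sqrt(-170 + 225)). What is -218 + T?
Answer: -8883484/40749 - sqrt(55)/40749 ≈ -218.01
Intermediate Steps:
T = 1/(-202 + sqrt(55)) ≈ -0.0051392
-218 + T = -218 + (-202/40749 - sqrt(55)/40749) = -8883484/40749 - sqrt(55)/40749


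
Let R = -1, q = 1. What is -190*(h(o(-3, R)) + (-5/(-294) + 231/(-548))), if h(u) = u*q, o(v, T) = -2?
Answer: 18401405/40278 ≈ 456.86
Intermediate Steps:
h(u) = u (h(u) = u*1 = u)
-190*(h(o(-3, R)) + (-5/(-294) + 231/(-548))) = -190*(-2 + (-5/(-294) + 231/(-548))) = -190*(-2 + (-5*(-1/294) + 231*(-1/548))) = -190*(-2 + (5/294 - 231/548)) = -190*(-2 - 32587/80556) = -190*(-193699/80556) = 18401405/40278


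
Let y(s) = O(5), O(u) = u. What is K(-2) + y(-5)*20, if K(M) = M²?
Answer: 104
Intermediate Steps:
y(s) = 5
K(-2) + y(-5)*20 = (-2)² + 5*20 = 4 + 100 = 104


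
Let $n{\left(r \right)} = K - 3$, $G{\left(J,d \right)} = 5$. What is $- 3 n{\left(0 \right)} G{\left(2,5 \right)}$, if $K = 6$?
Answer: $-45$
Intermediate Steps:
$n{\left(r \right)} = 3$ ($n{\left(r \right)} = 6 - 3 = 3$)
$- 3 n{\left(0 \right)} G{\left(2,5 \right)} = \left(-3\right) 3 \cdot 5 = \left(-9\right) 5 = -45$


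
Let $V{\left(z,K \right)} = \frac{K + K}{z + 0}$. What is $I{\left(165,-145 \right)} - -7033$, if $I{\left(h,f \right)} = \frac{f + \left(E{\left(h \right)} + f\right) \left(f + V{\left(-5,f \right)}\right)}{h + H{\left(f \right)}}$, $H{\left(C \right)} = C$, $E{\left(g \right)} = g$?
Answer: $\frac{27755}{4} \approx 6938.8$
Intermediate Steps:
$V{\left(z,K \right)} = \frac{2 K}{z}$
$I{\left(h,f \right)} = \frac{f + \frac{3 f \left(f + h\right)}{5}}{f + h}$ ($I{\left(h,f \right)} = \frac{f + \left(h + f\right) \left(f + \frac{2 f}{-5}\right)}{h + f} = \frac{f + \left(f + h\right) \left(f + 2 f \left(- \frac{1}{5}\right)\right)}{f + h} = \frac{f + \left(f + h\right) \left(f - \frac{2 f}{5}\right)}{f + h} = \frac{f + \left(f + h\right) \frac{3 f}{5}}{f + h} = \frac{f + \frac{3 f \left(f + h\right)}{5}}{f + h}$)
$I{\left(165,-145 \right)} - -7033 = \frac{1}{5} \left(-145\right) \frac{1}{-145 + 165} \left(5 + 3 \left(-145\right) + 3 \cdot 165\right) - -7033 = \frac{1}{5} \left(-145\right) \frac{1}{20} \left(5 - 435 + 495\right) + 7033 = \frac{1}{5} \left(-145\right) \frac{1}{20} \cdot 65 + 7033 = - \frac{377}{4} + 7033 = \frac{27755}{4}$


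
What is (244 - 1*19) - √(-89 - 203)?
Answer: 225 - 2*I*√73 ≈ 225.0 - 17.088*I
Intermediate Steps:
(244 - 1*19) - √(-89 - 203) = (244 - 19) - √(-292) = 225 - 2*I*√73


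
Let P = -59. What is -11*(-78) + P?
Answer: 799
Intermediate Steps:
-11*(-78) + P = -11*(-78) - 59 = 858 - 59 = 799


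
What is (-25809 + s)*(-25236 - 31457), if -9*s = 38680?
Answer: 15361591973/9 ≈ 1.7068e+9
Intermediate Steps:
s = -38680/9 (s = -⅑*38680 = -38680/9 ≈ -4297.8)
(-25809 + s)*(-25236 - 31457) = (-25809 - 38680/9)*(-25236 - 31457) = -270961/9*(-56693) = 15361591973/9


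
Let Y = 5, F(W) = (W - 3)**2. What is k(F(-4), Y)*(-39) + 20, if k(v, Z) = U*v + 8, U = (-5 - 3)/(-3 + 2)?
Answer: -15580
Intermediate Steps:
F(W) = (-3 + W)**2
U = 8 (U = -8/(-1) = -8*(-1) = 8)
k(v, Z) = 8 + 8*v (k(v, Z) = 8*v + 8 = 8 + 8*v)
k(F(-4), Y)*(-39) + 20 = (8 + 8*(-3 - 4)**2)*(-39) + 20 = (8 + 8*(-7)**2)*(-39) + 20 = (8 + 8*49)*(-39) + 20 = (8 + 392)*(-39) + 20 = 400*(-39) + 20 = -15600 + 20 = -15580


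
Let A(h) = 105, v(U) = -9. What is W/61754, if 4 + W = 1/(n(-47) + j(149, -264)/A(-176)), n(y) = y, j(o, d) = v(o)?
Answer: -6627/101770592 ≈ -6.5117e-5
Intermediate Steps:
j(o, d) = -9
W = -6627/1648 (W = -4 + 1/(-47 - 9/105) = -4 + 1/(-47 - 9*1/105) = -4 + 1/(-47 - 3/35) = -4 + 1/(-1648/35) = -4 - 35/1648 = -6627/1648 ≈ -4.0212)
W/61754 = -6627/1648/61754 = -6627/1648*1/61754 = -6627/101770592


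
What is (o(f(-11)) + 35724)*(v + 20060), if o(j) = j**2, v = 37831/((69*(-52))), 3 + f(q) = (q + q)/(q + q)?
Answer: 642545294468/897 ≈ 7.1633e+8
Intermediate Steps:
f(q) = -2 (f(q) = -3 + (q + q)/(q + q) = -3 + (2*q)/((2*q)) = -3 + (2*q)*(1/(2*q)) = -3 + 1 = -2)
v = -37831/3588 (v = 37831/(-3588) = 37831*(-1/3588) = -37831/3588 ≈ -10.544)
(o(f(-11)) + 35724)*(v + 20060) = ((-2)**2 + 35724)*(-37831/3588 + 20060) = (4 + 35724)*(71937449/3588) = 35728*(71937449/3588) = 642545294468/897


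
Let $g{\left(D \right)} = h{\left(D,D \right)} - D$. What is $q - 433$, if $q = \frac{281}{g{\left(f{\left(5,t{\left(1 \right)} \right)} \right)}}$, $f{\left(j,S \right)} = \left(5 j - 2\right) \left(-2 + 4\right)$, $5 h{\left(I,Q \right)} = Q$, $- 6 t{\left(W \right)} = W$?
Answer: $- \frac{81077}{184} \approx -440.64$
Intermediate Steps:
$t{\left(W \right)} = - \frac{W}{6}$
$h{\left(I,Q \right)} = \frac{Q}{5}$
$f{\left(j,S \right)} = -4 + 10 j$ ($f{\left(j,S \right)} = \left(-2 + 5 j\right) 2 = -4 + 10 j$)
$g{\left(D \right)} = - \frac{4 D}{5}$ ($g{\left(D \right)} = \frac{D}{5} - D = - \frac{4 D}{5}$)
$q = - \frac{1405}{184}$ ($q = \frac{281}{\left(- \frac{4}{5}\right) \left(-4 + 10 \cdot 5\right)} = \frac{281}{\left(- \frac{4}{5}\right) \left(-4 + 50\right)} = \frac{281}{\left(- \frac{4}{5}\right) 46} = \frac{281}{- \frac{184}{5}} = 281 \left(- \frac{5}{184}\right) = - \frac{1405}{184} \approx -7.6359$)
$q - 433 = - \frac{1405}{184} - 433 = - \frac{81077}{184}$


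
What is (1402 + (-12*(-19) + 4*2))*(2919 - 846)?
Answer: 3395574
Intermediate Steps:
(1402 + (-12*(-19) + 4*2))*(2919 - 846) = (1402 + (228 + 8))*2073 = (1402 + 236)*2073 = 1638*2073 = 3395574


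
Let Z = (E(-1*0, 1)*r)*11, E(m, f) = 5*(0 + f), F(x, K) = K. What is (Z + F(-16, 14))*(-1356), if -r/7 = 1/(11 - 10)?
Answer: 503076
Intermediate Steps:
E(m, f) = 5*f
r = -7 (r = -7/(11 - 10) = -7/1 = -7*1 = -7)
Z = -385 (Z = ((5*1)*(-7))*11 = (5*(-7))*11 = -35*11 = -385)
(Z + F(-16, 14))*(-1356) = (-385 + 14)*(-1356) = -371*(-1356) = 503076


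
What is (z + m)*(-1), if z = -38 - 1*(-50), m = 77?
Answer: -89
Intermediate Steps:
z = 12 (z = -38 + 50 = 12)
(z + m)*(-1) = (12 + 77)*(-1) = 89*(-1) = -89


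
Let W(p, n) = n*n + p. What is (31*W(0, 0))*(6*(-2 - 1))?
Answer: 0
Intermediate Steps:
W(p, n) = p + n**2 (W(p, n) = n**2 + p = p + n**2)
(31*W(0, 0))*(6*(-2 - 1)) = (31*(0 + 0**2))*(6*(-2 - 1)) = (31*(0 + 0))*(6*(-3)) = (31*0)*(-18) = 0*(-18) = 0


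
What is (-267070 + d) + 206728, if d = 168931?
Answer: 108589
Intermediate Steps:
(-267070 + d) + 206728 = (-267070 + 168931) + 206728 = -98139 + 206728 = 108589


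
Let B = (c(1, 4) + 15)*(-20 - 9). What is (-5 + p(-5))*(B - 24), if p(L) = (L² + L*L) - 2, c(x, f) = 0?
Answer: -19737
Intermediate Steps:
p(L) = -2 + 2*L² (p(L) = (L² + L²) - 2 = 2*L² - 2 = -2 + 2*L²)
B = -435 (B = (0 + 15)*(-20 - 9) = 15*(-29) = -435)
(-5 + p(-5))*(B - 24) = (-5 + (-2 + 2*(-5)²))*(-435 - 24) = (-5 + (-2 + 2*25))*(-459) = (-5 + (-2 + 50))*(-459) = (-5 + 48)*(-459) = 43*(-459) = -19737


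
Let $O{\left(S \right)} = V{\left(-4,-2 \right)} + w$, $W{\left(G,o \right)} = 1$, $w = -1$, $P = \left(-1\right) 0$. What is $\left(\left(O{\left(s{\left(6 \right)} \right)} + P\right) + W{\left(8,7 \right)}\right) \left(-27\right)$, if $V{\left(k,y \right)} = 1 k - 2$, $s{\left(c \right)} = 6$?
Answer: $162$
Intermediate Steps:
$V{\left(k,y \right)} = -2 + k$ ($V{\left(k,y \right)} = k - 2 = -2 + k$)
$P = 0$
$O{\left(S \right)} = -7$ ($O{\left(S \right)} = \left(-2 - 4\right) - 1 = -6 - 1 = -7$)
$\left(\left(O{\left(s{\left(6 \right)} \right)} + P\right) + W{\left(8,7 \right)}\right) \left(-27\right) = \left(\left(-7 + 0\right) + 1\right) \left(-27\right) = \left(-7 + 1\right) \left(-27\right) = \left(-6\right) \left(-27\right) = 162$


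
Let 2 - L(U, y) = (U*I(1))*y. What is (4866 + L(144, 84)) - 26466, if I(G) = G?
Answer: -33694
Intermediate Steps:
L(U, y) = 2 - U*y (L(U, y) = 2 - U*1*y = 2 - U*y)
(4866 + L(144, 84)) - 26466 = (4866 + (2 - 1*144*84)) - 26466 = (4866 + (2 - 12096)) - 26466 = (4866 - 12094) - 26466 = -7228 - 26466 = -33694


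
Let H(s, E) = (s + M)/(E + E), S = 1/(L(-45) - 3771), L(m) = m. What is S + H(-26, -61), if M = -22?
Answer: 91523/232776 ≈ 0.39318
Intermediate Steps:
S = -1/3816 (S = 1/(-45 - 3771) = 1/(-3816) = -1/3816 ≈ -0.00026205)
H(s, E) = (-22 + s)/(2*E) (H(s, E) = (s - 22)/(E + E) = (-22 + s)/((2*E)) = (-22 + s)*(1/(2*E)) = (-22 + s)/(2*E))
S + H(-26, -61) = -1/3816 + (1/2)*(-22 - 26)/(-61) = -1/3816 + (1/2)*(-1/61)*(-48) = -1/3816 + 24/61 = 91523/232776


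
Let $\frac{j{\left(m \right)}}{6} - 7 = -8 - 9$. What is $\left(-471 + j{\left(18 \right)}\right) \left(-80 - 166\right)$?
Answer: $130626$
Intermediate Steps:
$j{\left(m \right)} = -60$ ($j{\left(m \right)} = 42 + 6 \left(-8 - 9\right) = 42 + 6 \left(-17\right) = 42 - 102 = -60$)
$\left(-471 + j{\left(18 \right)}\right) \left(-80 - 166\right) = \left(-471 - 60\right) \left(-80 - 166\right) = \left(-531\right) \left(-246\right) = 130626$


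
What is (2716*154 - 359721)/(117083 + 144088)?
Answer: 58543/261171 ≈ 0.22416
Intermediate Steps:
(2716*154 - 359721)/(117083 + 144088) = (418264 - 359721)/261171 = 58543*(1/261171) = 58543/261171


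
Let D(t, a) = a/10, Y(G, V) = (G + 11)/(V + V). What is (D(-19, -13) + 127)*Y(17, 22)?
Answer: 8799/110 ≈ 79.991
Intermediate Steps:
Y(G, V) = (11 + G)/(2*V) (Y(G, V) = (11 + G)/((2*V)) = (11 + G)*(1/(2*V)) = (11 + G)/(2*V))
D(t, a) = a/10 (D(t, a) = a*(⅒) = a/10)
(D(-19, -13) + 127)*Y(17, 22) = ((⅒)*(-13) + 127)*((½)*(11 + 17)/22) = (-13/10 + 127)*((½)*(1/22)*28) = (1257/10)*(7/11) = 8799/110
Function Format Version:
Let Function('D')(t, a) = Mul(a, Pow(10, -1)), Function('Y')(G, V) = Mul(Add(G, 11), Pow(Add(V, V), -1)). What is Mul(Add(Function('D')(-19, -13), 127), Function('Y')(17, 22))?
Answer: Rational(8799, 110) ≈ 79.991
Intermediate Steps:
Function('Y')(G, V) = Mul(Rational(1, 2), Pow(V, -1), Add(11, G)) (Function('Y')(G, V) = Mul(Add(11, G), Pow(Mul(2, V), -1)) = Mul(Add(11, G), Mul(Rational(1, 2), Pow(V, -1))) = Mul(Rational(1, 2), Pow(V, -1), Add(11, G)))
Function('D')(t, a) = Mul(Rational(1, 10), a) (Function('D')(t, a) = Mul(a, Rational(1, 10)) = Mul(Rational(1, 10), a))
Mul(Add(Function('D')(-19, -13), 127), Function('Y')(17, 22)) = Mul(Add(Mul(Rational(1, 10), -13), 127), Mul(Rational(1, 2), Pow(22, -1), Add(11, 17))) = Mul(Add(Rational(-13, 10), 127), Mul(Rational(1, 2), Rational(1, 22), 28)) = Mul(Rational(1257, 10), Rational(7, 11)) = Rational(8799, 110)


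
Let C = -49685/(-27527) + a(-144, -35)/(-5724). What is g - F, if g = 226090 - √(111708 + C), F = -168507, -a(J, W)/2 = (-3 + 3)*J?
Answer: 394597 - √84646510494127/27527 ≈ 3.9426e+5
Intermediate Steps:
a(J, W) = 0 (a(J, W) = -2*(-3 + 3)*J = -0*J = -2*0 = 0)
C = 49685/27527 (C = -49685/(-27527) + 0/(-5724) = -49685*(-1/27527) + 0*(-1/5724) = 49685/27527 + 0 = 49685/27527 ≈ 1.8050)
g = 226090 - √84646510494127/27527 (g = 226090 - √(111708 + 49685/27527) = 226090 - √(3075035801/27527) = 226090 - √84646510494127/27527 ≈ 2.2576e+5)
g - F = (226090 - √84646510494127/27527) - 1*(-168507) = (226090 - √84646510494127/27527) + 168507 = 394597 - √84646510494127/27527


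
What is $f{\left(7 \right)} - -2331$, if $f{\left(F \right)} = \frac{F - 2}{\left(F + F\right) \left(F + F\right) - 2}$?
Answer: $\frac{452219}{194} \approx 2331.0$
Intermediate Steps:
$f{\left(F \right)} = \frac{-2 + F}{-2 + 4 F^{2}}$ ($f{\left(F \right)} = \frac{-2 + F}{2 F 2 F - 2} = \frac{-2 + F}{4 F^{2} - 2} = \frac{-2 + F}{-2 + 4 F^{2}}$)
$f{\left(7 \right)} - -2331 = \frac{-2 + 7}{2 \left(-1 + 2 \cdot 7^{2}\right)} - -2331 = \frac{1}{2} \frac{1}{-1 + 2 \cdot 49} \cdot 5 + 2331 = \frac{1}{2} \frac{1}{-1 + 98} \cdot 5 + 2331 = \frac{1}{2} \cdot \frac{1}{97} \cdot 5 + 2331 = \frac{5}{194} + 2331 = \frac{452219}{194}$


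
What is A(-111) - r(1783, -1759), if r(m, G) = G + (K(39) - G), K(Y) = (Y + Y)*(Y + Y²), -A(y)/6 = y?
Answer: -121014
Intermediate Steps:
A(y) = -6*y
K(Y) = 2*Y*(Y + Y²) (K(Y) = (2*Y)*(Y + Y²) = 2*Y*(Y + Y²))
r(m, G) = 121680 (r(m, G) = G + (2*39²*(1 + 39) - G) = G + (2*1521*40 - G) = G + (121680 - G) = 121680)
A(-111) - r(1783, -1759) = -6*(-111) - 1*121680 = 666 - 121680 = -121014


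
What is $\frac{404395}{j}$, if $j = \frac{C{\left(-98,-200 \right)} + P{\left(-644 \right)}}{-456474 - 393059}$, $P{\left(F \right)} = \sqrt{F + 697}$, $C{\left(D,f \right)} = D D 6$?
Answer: $- \frac{19796546423556840}{3320525323} + \frac{343546897535 \sqrt{53}}{3320525323} \approx -5.9611 \cdot 10^{6}$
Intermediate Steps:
$C{\left(D,f \right)} = 6 D^{2}$ ($C{\left(D,f \right)} = D^{2} \cdot 6 = 6 D^{2}$)
$P{\left(F \right)} = \sqrt{697 + F}$
$j = - \frac{57624}{849533} - \frac{\sqrt{53}}{849533}$ ($j = \frac{6 \left(-98\right)^{2} + \sqrt{697 - 644}}{-456474 - 393059} = \frac{6 \cdot 9604 + \sqrt{53}}{-849533} = \left(57624 + \sqrt{53}\right) \left(- \frac{1}{849533}\right) = - \frac{57624}{849533} - \frac{\sqrt{53}}{849533} \approx -0.067839$)
$\frac{404395}{j} = \frac{404395}{- \frac{57624}{849533} - \frac{\sqrt{53}}{849533}}$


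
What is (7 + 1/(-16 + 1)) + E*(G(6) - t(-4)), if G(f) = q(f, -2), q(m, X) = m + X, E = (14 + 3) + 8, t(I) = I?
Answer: 3104/15 ≈ 206.93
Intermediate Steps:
E = 25 (E = 17 + 8 = 25)
q(m, X) = X + m
G(f) = -2 + f
(7 + 1/(-16 + 1)) + E*(G(6) - t(-4)) = (7 + 1/(-16 + 1)) + 25*((-2 + 6) - 1*(-4)) = (7 + 1/(-15)) + 25*(4 + 4) = (7 - 1/15) + 25*8 = 104/15 + 200 = 3104/15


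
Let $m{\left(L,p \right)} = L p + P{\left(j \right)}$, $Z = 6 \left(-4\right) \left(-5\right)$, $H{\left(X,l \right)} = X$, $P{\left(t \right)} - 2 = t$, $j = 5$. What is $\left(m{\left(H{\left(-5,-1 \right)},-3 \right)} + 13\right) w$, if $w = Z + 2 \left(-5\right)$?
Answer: $3850$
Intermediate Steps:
$P{\left(t \right)} = 2 + t$
$Z = 120$ ($Z = \left(-24\right) \left(-5\right) = 120$)
$m{\left(L,p \right)} = 7 + L p$ ($m{\left(L,p \right)} = L p + \left(2 + 5\right) = L p + 7 = 7 + L p$)
$w = 110$ ($w = 120 + 2 \left(-5\right) = 120 - 10 = 110$)
$\left(m{\left(H{\left(-5,-1 \right)},-3 \right)} + 13\right) w = \left(\left(7 - -15\right) + 13\right) 110 = \left(\left(7 + 15\right) + 13\right) 110 = \left(22 + 13\right) 110 = 35 \cdot 110 = 3850$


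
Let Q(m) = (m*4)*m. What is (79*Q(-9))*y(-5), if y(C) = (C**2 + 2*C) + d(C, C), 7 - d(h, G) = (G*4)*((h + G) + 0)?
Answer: -4556088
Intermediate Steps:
d(h, G) = 7 - 4*G*(G + h) (d(h, G) = 7 - G*4*((h + G) + 0) = 7 - 4*G*((G + h) + 0) = 7 - 4*G*(G + h))
y(C) = 7 - 7*C**2 + 2*C (y(C) = (C**2 + 2*C) + (7 - 4*C**2 - 4*C*C) = (C**2 + 2*C) + (7 - 4*C**2 - 4*C**2) = (C**2 + 2*C) + (7 - 8*C**2) = 7 - 7*C**2 + 2*C)
Q(m) = 4*m**2 (Q(m) = (4*m)*m = 4*m**2)
(79*Q(-9))*y(-5) = (79*(4*(-9)**2))*(7 - 7*(-5)**2 + 2*(-5)) = (79*(4*81))*(7 - 7*25 - 10) = (79*324)*(7 - 175 - 10) = 25596*(-178) = -4556088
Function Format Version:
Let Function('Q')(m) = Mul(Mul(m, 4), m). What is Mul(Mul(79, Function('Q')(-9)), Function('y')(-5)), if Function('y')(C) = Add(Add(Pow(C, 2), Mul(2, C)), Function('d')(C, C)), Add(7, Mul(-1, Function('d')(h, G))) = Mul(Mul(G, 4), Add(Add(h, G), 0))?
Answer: -4556088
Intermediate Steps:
Function('d')(h, G) = Add(7, Mul(-4, G, Add(G, h))) (Function('d')(h, G) = Add(7, Mul(-1, Mul(Mul(G, 4), Add(Add(h, G), 0)))) = Add(7, Mul(-1, Mul(Mul(4, G), Add(Add(G, h), 0)))) = Add(7, Mul(-1, Mul(Mul(4, G), Add(G, h)))) = Add(7, Mul(-1, Mul(4, G, Add(G, h)))) = Add(7, Mul(-4, G, Add(G, h))))
Function('y')(C) = Add(7, Mul(-7, Pow(C, 2)), Mul(2, C)) (Function('y')(C) = Add(Add(Pow(C, 2), Mul(2, C)), Add(7, Mul(-4, Pow(C, 2)), Mul(-4, C, C))) = Add(Add(Pow(C, 2), Mul(2, C)), Add(7, Mul(-4, Pow(C, 2)), Mul(-4, Pow(C, 2)))) = Add(Add(Pow(C, 2), Mul(2, C)), Add(7, Mul(-8, Pow(C, 2)))) = Add(7, Mul(-7, Pow(C, 2)), Mul(2, C)))
Function('Q')(m) = Mul(4, Pow(m, 2)) (Function('Q')(m) = Mul(Mul(4, m), m) = Mul(4, Pow(m, 2)))
Mul(Mul(79, Function('Q')(-9)), Function('y')(-5)) = Mul(Mul(79, Mul(4, Pow(-9, 2))), Add(7, Mul(-7, Pow(-5, 2)), Mul(2, -5))) = Mul(Mul(79, Mul(4, 81)), Add(7, Mul(-7, 25), -10)) = Mul(Mul(79, 324), Add(7, -175, -10)) = Mul(25596, -178) = -4556088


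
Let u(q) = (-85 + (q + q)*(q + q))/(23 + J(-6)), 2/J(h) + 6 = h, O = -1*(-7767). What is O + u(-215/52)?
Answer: 359624997/46306 ≈ 7766.3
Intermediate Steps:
O = 7767
J(h) = 2/(-6 + h)
u(q) = -510/137 + 24*q²/137 (u(q) = (-85 + (q + q)*(q + q))/(23 + 2/(-6 - 6)) = (-85 + (2*q)*(2*q))/(23 + 2/(-12)) = (-85 + 4*q²)/(23 + 2*(-1/12)) = (-85 + 4*q²)/(23 - ⅙) = (-85 + 4*q²)/(137/6) = (-85 + 4*q²)*(6/137) = -510/137 + 24*q²/137)
O + u(-215/52) = 7767 + (-510/137 + 24*(-215/52)²/137) = 7767 + (-510/137 + (24/137)*(46225/2704)) = 7767 + (-510/137 + 138675/46306) = 7767 - 33705/46306 = 359624997/46306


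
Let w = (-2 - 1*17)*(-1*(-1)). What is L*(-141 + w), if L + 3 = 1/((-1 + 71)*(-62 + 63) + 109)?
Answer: 85760/179 ≈ 479.11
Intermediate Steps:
L = -536/179 (L = -3 + 1/((-1 + 71)*(-62 + 63) + 109) = -3 + 1/(70*1 + 109) = -3 + 1/(70 + 109) = -3 + 1/179 = -536/179 ≈ -2.9944)
w = -19 (w = (-2 - 17)*1 = -19*1 = -19)
L*(-141 + w) = -536*(-141 - 19)/179 = -536/179*(-160) = 85760/179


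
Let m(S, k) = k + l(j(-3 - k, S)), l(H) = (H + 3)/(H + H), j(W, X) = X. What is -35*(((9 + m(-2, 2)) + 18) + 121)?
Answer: -20965/4 ≈ -5241.3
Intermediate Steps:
l(H) = (3 + H)/(2*H) (l(H) = (3 + H)/((2*H)) = (3 + H)*(1/(2*H)) = (3 + H)/(2*H))
m(S, k) = k + (3 + S)/(2*S)
-35*(((9 + m(-2, 2)) + 18) + 121) = -35*(((9 + (½ + 2 + (3/2)/(-2))) + 18) + 121) = -35*(((9 + (½ + 2 + (3/2)*(-½))) + 18) + 121) = -35*(((9 + (½ + 2 - ¾)) + 18) + 121) = -35*(((9 + 7/4) + 18) + 121) = -35*((43/4 + 18) + 121) = -35*(115/4 + 121) = -35*599/4 = -20965/4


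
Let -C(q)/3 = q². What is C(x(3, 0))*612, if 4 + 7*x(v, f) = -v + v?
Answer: -29376/49 ≈ -599.51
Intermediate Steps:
x(v, f) = -4/7 (x(v, f) = -4/7 + (-v + v)/7 = -4/7 + (⅐)*0 = -4/7 + 0 = -4/7)
C(q) = -3*q²
C(x(3, 0))*612 = -3*(-4/7)²*612 = -3*16/49*612 = -48/49*612 = -29376/49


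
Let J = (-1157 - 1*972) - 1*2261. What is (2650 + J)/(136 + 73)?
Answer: -1740/209 ≈ -8.3254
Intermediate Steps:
J = -4390 (J = (-1157 - 972) - 2261 = -2129 - 2261 = -4390)
(2650 + J)/(136 + 73) = (2650 - 4390)/(136 + 73) = -1740/209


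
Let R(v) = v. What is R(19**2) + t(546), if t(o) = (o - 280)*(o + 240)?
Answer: 209437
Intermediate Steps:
t(o) = (-280 + o)*(240 + o)
R(19**2) + t(546) = 19**2 + (-67200 + 546**2 - 40*546) = 361 + (-67200 + 298116 - 21840) = 361 + 209076 = 209437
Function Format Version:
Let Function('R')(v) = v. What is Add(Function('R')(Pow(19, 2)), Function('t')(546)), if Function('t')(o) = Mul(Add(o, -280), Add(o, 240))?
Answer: 209437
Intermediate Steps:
Function('t')(o) = Mul(Add(-280, o), Add(240, o))
Add(Function('R')(Pow(19, 2)), Function('t')(546)) = Add(Pow(19, 2), Add(-67200, Pow(546, 2), Mul(-40, 546))) = Add(361, Add(-67200, 298116, -21840)) = Add(361, 209076) = 209437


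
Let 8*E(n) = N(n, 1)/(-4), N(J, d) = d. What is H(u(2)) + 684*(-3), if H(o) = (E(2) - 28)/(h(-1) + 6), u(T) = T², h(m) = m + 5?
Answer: -657537/320 ≈ -2054.8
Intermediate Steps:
h(m) = 5 + m
E(n) = -1/32 (E(n) = (1/(-4))/8 = (1*(-¼))/8 = (⅛)*(-¼) = -1/32)
H(o) = -897/320 (H(o) = (-1/32 - 28)/((5 - 1) + 6) = -897/(32*(4 + 6)) = -897/32/10 = -897/32*⅒ = -897/320)
H(u(2)) + 684*(-3) = -897/320 + 684*(-3) = -897/320 - 2052 = -657537/320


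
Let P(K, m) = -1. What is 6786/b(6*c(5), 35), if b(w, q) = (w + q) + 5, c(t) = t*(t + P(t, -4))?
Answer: 3393/80 ≈ 42.412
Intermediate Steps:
c(t) = t*(-1 + t) (c(t) = t*(t - 1) = t*(-1 + t))
b(w, q) = 5 + q + w (b(w, q) = (q + w) + 5 = 5 + q + w)
6786/b(6*c(5), 35) = 6786/(5 + 35 + 6*(5*(-1 + 5))) = 6786/(5 + 35 + 6*(5*4)) = 6786/(5 + 35 + 6*20) = 6786/(5 + 35 + 120) = 6786/160 = 6786*(1/160) = 3393/80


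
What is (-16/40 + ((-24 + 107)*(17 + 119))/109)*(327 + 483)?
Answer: 9107964/109 ≈ 83559.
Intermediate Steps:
(-16/40 + ((-24 + 107)*(17 + 119))/109)*(327 + 483) = (-16*1/40 + (83*136)*(1/109))*810 = (-2/5 + 11288*(1/109))*810 = (-2/5 + 11288/109)*810 = (56222/545)*810 = 9107964/109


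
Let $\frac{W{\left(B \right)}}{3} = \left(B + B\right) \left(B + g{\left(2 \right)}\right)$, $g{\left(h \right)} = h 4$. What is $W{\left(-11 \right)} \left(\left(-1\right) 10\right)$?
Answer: $-1980$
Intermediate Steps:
$g{\left(h \right)} = 4 h$
$W{\left(B \right)} = 6 B \left(8 + B\right)$ ($W{\left(B \right)} = 3 \left(B + B\right) \left(B + 4 \cdot 2\right) = 3 \cdot 2 B \left(B + 8\right) = 3 \cdot 2 B \left(8 + B\right) = 6 B \left(8 + B\right)$)
$W{\left(-11 \right)} \left(\left(-1\right) 10\right) = 6 \left(-11\right) \left(8 - 11\right) \left(\left(-1\right) 10\right) = 6 \left(-11\right) \left(-3\right) \left(-10\right) = 198 \left(-10\right) = -1980$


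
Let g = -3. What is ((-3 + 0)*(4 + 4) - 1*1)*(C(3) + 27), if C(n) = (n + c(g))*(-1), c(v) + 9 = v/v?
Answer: -800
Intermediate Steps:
c(v) = -8 (c(v) = -9 + v/v = -9 + 1 = -8)
C(n) = 8 - n (C(n) = (n - 8)*(-1) = (-8 + n)*(-1) = 8 - n)
((-3 + 0)*(4 + 4) - 1*1)*(C(3) + 27) = ((-3 + 0)*(4 + 4) - 1*1)*((8 - 1*3) + 27) = (-3*8 - 1)*((8 - 3) + 27) = (-24 - 1)*(5 + 27) = -25*32 = -800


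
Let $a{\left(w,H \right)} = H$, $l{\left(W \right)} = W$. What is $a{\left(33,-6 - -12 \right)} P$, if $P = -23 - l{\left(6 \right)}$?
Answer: $-174$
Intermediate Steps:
$P = -29$ ($P = -23 - 6 = -29$)
$a{\left(33,-6 - -12 \right)} P = \left(-6 - -12\right) \left(-29\right) = \left(-6 + 12\right) \left(-29\right) = 6 \left(-29\right) = -174$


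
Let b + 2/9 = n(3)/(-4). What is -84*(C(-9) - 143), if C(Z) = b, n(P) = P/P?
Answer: 36155/3 ≈ 12052.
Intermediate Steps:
n(P) = 1
b = -17/36 (b = -2/9 + 1/(-4) = -2/9 + 1*(-1/4) = -2/9 - 1/4 = -17/36 ≈ -0.47222)
C(Z) = -17/36
-84*(C(-9) - 143) = -84*(-17/36 - 143) = -84*(-5165/36) = 36155/3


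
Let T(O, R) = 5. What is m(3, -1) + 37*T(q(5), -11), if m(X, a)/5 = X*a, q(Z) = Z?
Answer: 170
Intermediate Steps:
m(X, a) = 5*X*a (m(X, a) = 5*(X*a) = 5*X*a)
m(3, -1) + 37*T(q(5), -11) = 5*3*(-1) + 37*5 = -15 + 185 = 170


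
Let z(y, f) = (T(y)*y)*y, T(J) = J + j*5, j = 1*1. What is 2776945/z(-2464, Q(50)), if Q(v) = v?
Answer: -2776945/14929316864 ≈ -0.00018601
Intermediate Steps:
j = 1
T(J) = 5 + J (T(J) = J + 1*5 = J + 5 = 5 + J)
z(y, f) = y²*(5 + y) (z(y, f) = ((5 + y)*y)*y = (y*(5 + y))*y = y²*(5 + y))
2776945/z(-2464, Q(50)) = 2776945/(((-2464)²*(5 - 2464))) = 2776945/((6071296*(-2459))) = 2776945/(-14929316864) = 2776945*(-1/14929316864) = -2776945/14929316864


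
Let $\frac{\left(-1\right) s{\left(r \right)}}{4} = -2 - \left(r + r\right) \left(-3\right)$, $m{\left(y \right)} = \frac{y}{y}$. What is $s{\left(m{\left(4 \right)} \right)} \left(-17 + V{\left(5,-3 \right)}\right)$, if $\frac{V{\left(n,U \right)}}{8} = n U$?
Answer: $2192$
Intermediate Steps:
$m{\left(y \right)} = 1$
$s{\left(r \right)} = 8 - 24 r$ ($s{\left(r \right)} = - 4 \left(-2 - \left(r + r\right) \left(-3\right)\right) = - 4 \left(-2 - 2 r \left(-3\right)\right) = - 4 \left(-2 - - 6 r\right) = - 4 \left(-2 + 6 r\right) = 8 - 24 r$)
$V{\left(n,U \right)} = 8 U n$ ($V{\left(n,U \right)} = 8 n U = 8 U n$)
$s{\left(m{\left(4 \right)} \right)} \left(-17 + V{\left(5,-3 \right)}\right) = \left(8 - 24\right) \left(-17 + 8 \left(-3\right) 5\right) = \left(8 - 24\right) \left(-17 - 120\right) = \left(-16\right) \left(-137\right) = 2192$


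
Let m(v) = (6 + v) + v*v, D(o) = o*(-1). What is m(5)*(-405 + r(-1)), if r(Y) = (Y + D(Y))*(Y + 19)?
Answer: -14580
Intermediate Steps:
D(o) = -o
r(Y) = 0 (r(Y) = (Y - Y)*(Y + 19) = 0*(19 + Y) = 0)
m(v) = 6 + v + v**2 (m(v) = (6 + v) + v**2 = 6 + v + v**2)
m(5)*(-405 + r(-1)) = (6 + 5 + 5**2)*(-405 + 0) = (6 + 5 + 25)*(-405) = 36*(-405) = -14580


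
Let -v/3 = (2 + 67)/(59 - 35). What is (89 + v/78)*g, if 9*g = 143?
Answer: 67793/48 ≈ 1412.4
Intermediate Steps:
g = 143/9 (g = (⅑)*143 = 143/9 ≈ 15.889)
v = -69/8 (v = -3*(2 + 67)/(59 - 35) = -207/24 = -3*23/8 = -69/8 ≈ -8.6250)
(89 + v/78)*g = (89 - 69/8/78)*(143/9) = (89 - 69/8*1/78)*(143/9) = (89 - 23/208)*(143/9) = (18489/208)*(143/9) = 67793/48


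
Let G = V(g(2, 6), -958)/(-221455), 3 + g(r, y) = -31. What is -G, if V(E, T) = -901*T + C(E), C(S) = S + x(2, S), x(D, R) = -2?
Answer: 66394/17035 ≈ 3.8975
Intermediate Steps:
g(r, y) = -34 (g(r, y) = -3 - 31 = -34)
C(S) = -2 + S (C(S) = S - 2 = -2 + S)
V(E, T) = -2 + E - 901*T (V(E, T) = -901*T + (-2 + E) = -2 + E - 901*T)
G = -66394/17035 (G = (-2 - 34 - 901*(-958))/(-221455) = (-2 - 34 + 863158)*(-1/221455) = 863122*(-1/221455) = -66394/17035 ≈ -3.8975)
-G = -1*(-66394/17035) = 66394/17035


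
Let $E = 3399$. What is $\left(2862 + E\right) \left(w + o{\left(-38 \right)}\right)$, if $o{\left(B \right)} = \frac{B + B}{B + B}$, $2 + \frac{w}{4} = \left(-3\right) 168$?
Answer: $-12666003$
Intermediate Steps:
$w = -2024$ ($w = -8 + 4 \left(\left(-3\right) 168\right) = -8 + 4 \left(-504\right) = -8 - 2016 = -2024$)
$o{\left(B \right)} = 1$ ($o{\left(B \right)} = \frac{2 B}{2 B} = 2 B \frac{1}{2 B} = 1$)
$\left(2862 + E\right) \left(w + o{\left(-38 \right)}\right) = \left(2862 + 3399\right) \left(-2024 + 1\right) = 6261 \left(-2023\right) = -12666003$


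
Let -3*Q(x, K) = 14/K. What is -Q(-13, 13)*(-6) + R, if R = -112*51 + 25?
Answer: -73959/13 ≈ -5689.2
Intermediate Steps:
Q(x, K) = -14/(3*K)
R = -5687 (R = -5712 + 25 = -5687)
-Q(-13, 13)*(-6) + R = -(-14/3/13)*(-6) - 5687 = -(-14/3*1/13)*(-6) - 5687 = -(-14)*(-6)/39 - 5687 = -1*28/13 - 5687 = -28/13 - 5687 = -73959/13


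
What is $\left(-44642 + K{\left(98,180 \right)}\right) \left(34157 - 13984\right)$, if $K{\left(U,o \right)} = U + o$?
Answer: $-894954972$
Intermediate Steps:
$\left(-44642 + K{\left(98,180 \right)}\right) \left(34157 - 13984\right) = \left(-44642 + \left(98 + 180\right)\right) \left(34157 - 13984\right) = \left(-44642 + 278\right) 20173 = \left(-44364\right) 20173 = -894954972$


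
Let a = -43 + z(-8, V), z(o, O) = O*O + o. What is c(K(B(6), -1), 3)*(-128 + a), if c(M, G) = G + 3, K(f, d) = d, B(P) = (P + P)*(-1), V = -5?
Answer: -924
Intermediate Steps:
B(P) = -2*P (B(P) = (2*P)*(-1) = -2*P)
z(o, O) = o + O² (z(o, O) = O² + o = o + O²)
c(M, G) = 3 + G
a = -26 (a = -43 + (-8 + (-5)²) = -43 + (-8 + 25) = -43 + 17 = -26)
c(K(B(6), -1), 3)*(-128 + a) = (3 + 3)*(-128 - 26) = 6*(-154) = -924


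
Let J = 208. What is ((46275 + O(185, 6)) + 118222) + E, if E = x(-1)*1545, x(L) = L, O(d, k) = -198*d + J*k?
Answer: 127570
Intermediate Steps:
O(d, k) = -198*d + 208*k
E = -1545 (E = -1*1545 = -1545)
((46275 + O(185, 6)) + 118222) + E = ((46275 + (-198*185 + 208*6)) + 118222) - 1545 = ((46275 + (-36630 + 1248)) + 118222) - 1545 = ((46275 - 35382) + 118222) - 1545 = (10893 + 118222) - 1545 = 129115 - 1545 = 127570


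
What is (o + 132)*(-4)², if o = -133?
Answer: -16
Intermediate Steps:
(o + 132)*(-4)² = (-133 + 132)*(-4)² = -1*16 = -16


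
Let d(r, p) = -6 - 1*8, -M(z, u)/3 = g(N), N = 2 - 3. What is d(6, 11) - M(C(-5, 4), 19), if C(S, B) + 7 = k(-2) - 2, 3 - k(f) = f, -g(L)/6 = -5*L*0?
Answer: -14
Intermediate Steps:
N = -1
g(L) = 0 (g(L) = -6*(-5*L)*0 = -6*0 = 0)
k(f) = 3 - f
C(S, B) = -4 (C(S, B) = -7 + ((3 - 1*(-2)) - 2) = -7 + ((3 + 2) - 2) = -7 + (5 - 2) = -7 + 3 = -4)
M(z, u) = 0 (M(z, u) = -3*0 = 0)
d(r, p) = -14 (d(r, p) = -6 - 8 = -14)
d(6, 11) - M(C(-5, 4), 19) = -14 - 1*0 = -14 + 0 = -14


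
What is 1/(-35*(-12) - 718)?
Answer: -1/298 ≈ -0.0033557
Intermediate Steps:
1/(-35*(-12) - 718) = 1/(420 - 718) = 1/(-298) = -1/298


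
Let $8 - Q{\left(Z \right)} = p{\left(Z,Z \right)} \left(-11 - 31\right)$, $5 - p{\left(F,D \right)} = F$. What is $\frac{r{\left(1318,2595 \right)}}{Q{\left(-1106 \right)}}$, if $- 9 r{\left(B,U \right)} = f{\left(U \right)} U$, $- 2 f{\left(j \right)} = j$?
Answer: $\frac{149645}{18668} \approx 8.0161$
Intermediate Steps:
$f{\left(j \right)} = - \frac{j}{2}$
$p{\left(F,D \right)} = 5 - F$
$r{\left(B,U \right)} = \frac{U^{2}}{18}$ ($r{\left(B,U \right)} = - \frac{- \frac{U}{2} U}{9} = - \frac{\left(- \frac{1}{2}\right) U^{2}}{9} = \frac{U^{2}}{18}$)
$Q{\left(Z \right)} = 218 - 42 Z$ ($Q{\left(Z \right)} = 8 - \left(5 - Z\right) \left(-11 - 31\right) = 8 - \left(5 - Z\right) \left(-42\right) = 8 - \left(-210 + 42 Z\right) = 218 - 42 Z$)
$\frac{r{\left(1318,2595 \right)}}{Q{\left(-1106 \right)}} = \frac{\frac{1}{18} \cdot 2595^{2}}{218 - -46452} = \frac{\frac{1}{18} \cdot 6734025}{218 + 46452} = \frac{748225}{2 \cdot 46670} = \frac{748225}{2} \cdot \frac{1}{46670} = \frac{149645}{18668}$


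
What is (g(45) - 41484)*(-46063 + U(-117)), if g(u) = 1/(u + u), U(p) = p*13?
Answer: 88828835728/45 ≈ 1.9740e+9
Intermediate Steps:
U(p) = 13*p
g(u) = 1/(2*u)
(g(45) - 41484)*(-46063 + U(-117)) = ((1/2)/45 - 41484)*(-46063 + 13*(-117)) = ((1/2)*(1/45) - 41484)*(-46063 - 1521) = (1/90 - 41484)*(-47584) = -3733559/90*(-47584) = 88828835728/45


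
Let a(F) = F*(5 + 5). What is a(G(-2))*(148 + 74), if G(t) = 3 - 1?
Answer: 4440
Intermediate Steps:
G(t) = 2
a(F) = 10*F (a(F) = F*10 = 10*F)
a(G(-2))*(148 + 74) = (10*2)*(148 + 74) = 20*222 = 4440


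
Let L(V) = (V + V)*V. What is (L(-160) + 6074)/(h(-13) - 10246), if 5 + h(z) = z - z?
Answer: -57274/10251 ≈ -5.5872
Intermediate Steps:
h(z) = -5 (h(z) = -5 + (z - z) = -5 + 0 = -5)
L(V) = 2*V**2 (L(V) = (2*V)*V = 2*V**2)
(L(-160) + 6074)/(h(-13) - 10246) = (2*(-160)**2 + 6074)/(-5 - 10246) = (2*25600 + 6074)/(-10251) = (51200 + 6074)*(-1/10251) = 57274*(-1/10251) = -57274/10251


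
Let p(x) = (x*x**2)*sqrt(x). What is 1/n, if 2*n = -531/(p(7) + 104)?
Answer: -208/531 - 686*sqrt(7)/531 ≈ -3.8098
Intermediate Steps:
p(x) = x**(7/2) (p(x) = x**3*sqrt(x) = x**(7/2))
n = -531/(2*(104 + 343*sqrt(7))) (n = (-531/(7**(7/2) + 104))/2 = (-531/(343*sqrt(7) + 104))/2 = (-531/(104 + 343*sqrt(7)))/2 = -531/(2*(104 + 343*sqrt(7))) ≈ -0.26248)
1/n = 1/(3068/90303 - 20237*sqrt(7)/180606)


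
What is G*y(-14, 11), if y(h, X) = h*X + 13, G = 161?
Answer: -22701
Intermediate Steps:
y(h, X) = 13 + X*h (y(h, X) = X*h + 13 = 13 + X*h)
G*y(-14, 11) = 161*(13 + 11*(-14)) = 161*(13 - 154) = 161*(-141) = -22701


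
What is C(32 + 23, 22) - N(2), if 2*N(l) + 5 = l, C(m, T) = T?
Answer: 47/2 ≈ 23.500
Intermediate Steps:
N(l) = -5/2 + l/2
C(32 + 23, 22) - N(2) = 22 - (-5/2 + (½)*2) = 22 - (-5/2 + 1) = 22 - 1*(-3/2) = 22 + 3/2 = 47/2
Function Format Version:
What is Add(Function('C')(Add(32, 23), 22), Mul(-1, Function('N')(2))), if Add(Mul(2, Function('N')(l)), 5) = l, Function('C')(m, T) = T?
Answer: Rational(47, 2) ≈ 23.500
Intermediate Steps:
Function('N')(l) = Add(Rational(-5, 2), Mul(Rational(1, 2), l))
Add(Function('C')(Add(32, 23), 22), Mul(-1, Function('N')(2))) = Add(22, Mul(-1, Add(Rational(-5, 2), Mul(Rational(1, 2), 2)))) = Add(22, Mul(-1, Add(Rational(-5, 2), 1))) = Add(22, Mul(-1, Rational(-3, 2))) = Add(22, Rational(3, 2)) = Rational(47, 2)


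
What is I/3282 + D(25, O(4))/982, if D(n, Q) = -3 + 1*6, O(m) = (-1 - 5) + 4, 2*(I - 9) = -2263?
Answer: -1092449/3222924 ≈ -0.33896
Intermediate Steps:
I = -2245/2 (I = 9 + (1/2)*(-2263) = 9 - 2263/2 = -2245/2 ≈ -1122.5)
O(m) = -2 (O(m) = -6 + 4 = -2)
D(n, Q) = 3 (D(n, Q) = -3 + 6 = 3)
I/3282 + D(25, O(4))/982 = -2245/2/3282 + 3/982 = -2245/2*1/3282 + 3*(1/982) = -2245/6564 + 3/982 = -1092449/3222924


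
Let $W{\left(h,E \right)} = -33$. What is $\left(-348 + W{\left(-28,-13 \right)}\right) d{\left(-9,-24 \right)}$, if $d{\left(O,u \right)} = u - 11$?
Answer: $13335$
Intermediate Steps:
$d{\left(O,u \right)} = -11 + u$
$\left(-348 + W{\left(-28,-13 \right)}\right) d{\left(-9,-24 \right)} = \left(-348 - 33\right) \left(-11 - 24\right) = \left(-381\right) \left(-35\right) = 13335$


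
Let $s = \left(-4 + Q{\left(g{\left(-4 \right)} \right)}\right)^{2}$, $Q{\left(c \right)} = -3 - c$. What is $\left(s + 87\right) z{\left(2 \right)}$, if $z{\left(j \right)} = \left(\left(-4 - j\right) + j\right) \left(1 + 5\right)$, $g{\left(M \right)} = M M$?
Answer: $-14784$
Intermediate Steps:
$g{\left(M \right)} = M^{2}$
$z{\left(j \right)} = -24$ ($z{\left(j \right)} = \left(-4\right) 6 = -24$)
$s = 529$ ($s = \left(-4 - 19\right)^{2} = \left(-23\right)^{2} = 529$)
$\left(s + 87\right) z{\left(2 \right)} = \left(529 + 87\right) \left(-24\right) = 616 \left(-24\right) = -14784$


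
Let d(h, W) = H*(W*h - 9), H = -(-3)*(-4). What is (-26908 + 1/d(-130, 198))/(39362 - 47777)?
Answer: 8314249103/2600134020 ≈ 3.1976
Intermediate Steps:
H = -12 (H = -1*12 = -12)
d(h, W) = 108 - 12*W*h (d(h, W) = -12*(W*h - 9) = -12*(-9 + W*h) = 108 - 12*W*h)
(-26908 + 1/d(-130, 198))/(39362 - 47777) = (-26908 + 1/(108 - 12*198*(-130)))/(39362 - 47777) = (-26908 + 1/(108 + 308880))/(-8415) = (-26908 + 1/308988)*(-1/8415) = -8314249103/308988*(-1/8415) = 8314249103/2600134020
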